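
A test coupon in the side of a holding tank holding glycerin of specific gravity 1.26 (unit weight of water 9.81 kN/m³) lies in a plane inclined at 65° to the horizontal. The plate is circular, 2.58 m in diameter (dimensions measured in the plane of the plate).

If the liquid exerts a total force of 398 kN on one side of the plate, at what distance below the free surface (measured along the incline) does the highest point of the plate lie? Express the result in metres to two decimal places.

y_top ≈ 5.51 m

γ = 1.26 × 9.81 = 12.3606 kN/m³.
A = π(1.29)² = 5.22792 m².
From F = γ·h_c·A, the centroid depth is h_c = 398/(12.3606 × 5.22792) = 6.15906 m.
Let θ = 65° be the plate's angle to the horizontal; measure y along the incline from where the plane meets the free surface. Vertical depth h = y·sinθ with sinθ = 0.906308.
Along the incline, y_c = h_c/sinθ = 6.15906/0.906308 = 6.79577 m.
The centroid is at the centre, 1.29 m below the top of the plate, so the highest point sits at y_top = 6.79577 − 1.29 = 5.50577 m along the incline.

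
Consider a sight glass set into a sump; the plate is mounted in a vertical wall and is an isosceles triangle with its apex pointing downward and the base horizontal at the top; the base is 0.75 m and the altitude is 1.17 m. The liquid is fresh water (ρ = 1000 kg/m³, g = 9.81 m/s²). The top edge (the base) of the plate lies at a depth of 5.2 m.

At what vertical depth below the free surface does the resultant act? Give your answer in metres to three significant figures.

γ = ρg = 1000 × 9.81 = 9810 N/m³ = 9.81 kN/m³.
With the apex down, the centroid sits h/3 = 1.17/3 = 0.39 m below the base (the top edge), so the centroid depth is h_c = 5.2 + 0.39 = 5.59 m.
A = ½ × 0.75 × 1.17 = 0.43875 m².
Resultant F = γ·h_c·A = 9.81 × 5.59 × 0.43875 = 24.0601 kN.
I_c = b·h³/36 = 0.75 × 1.17³/36 = 0.0333669 m⁴.
Centre of pressure: y_p = y_c + I_c/(y_c·A) = 5.59 + 0.0333669/(5.59 × 0.43875) = 5.59 + 0.0136046 = 5.6036 m along the plane.

h_p = 5.60 m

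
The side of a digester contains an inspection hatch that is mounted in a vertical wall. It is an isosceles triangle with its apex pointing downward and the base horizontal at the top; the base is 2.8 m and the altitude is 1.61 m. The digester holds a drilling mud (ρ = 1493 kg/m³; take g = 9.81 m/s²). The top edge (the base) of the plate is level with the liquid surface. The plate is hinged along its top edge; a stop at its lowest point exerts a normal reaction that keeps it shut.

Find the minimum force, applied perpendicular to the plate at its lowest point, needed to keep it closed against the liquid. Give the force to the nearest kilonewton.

γ = ρg = 1493 × 9.81 / 1000 = 14.64633 kN/m³.
With the apex down, the centroid sits h/3 = 1.61/3 = 0.536667 m below the base (the top edge), so the centroid depth is h_c = 0.536667 m.
A = ½ × 2.8 × 1.61 = 2.254 m².
Resultant F = γ·h_c·A = 14.64633 × 0.536667 × 2.254 = 17.7169 kN.
I_c = b·h³/36 = 2.8 × 1.61³/36 = 0.324589 m⁴.
Centre of pressure: y_p = y_c + I_c/(y_c·A) = 0.536667 + 0.324589/(0.536667 × 2.254) = 0.536667 + 0.268334 = 0.805001 m along the plane.
The resultant acts 0.536667 + 0.268334 = 0.805001 m (along the plate) below the hinge at the top edge, so the moment about the hinge is M = F × 0.805001 = 17.7169 × 0.805001 = 14.2621 kN·m.
A normal force at the bottom, 1.61 m from the hinge, must supply this moment: P = 14.2621/1.61 = 8.85845 kN.

P ≈ 9 kN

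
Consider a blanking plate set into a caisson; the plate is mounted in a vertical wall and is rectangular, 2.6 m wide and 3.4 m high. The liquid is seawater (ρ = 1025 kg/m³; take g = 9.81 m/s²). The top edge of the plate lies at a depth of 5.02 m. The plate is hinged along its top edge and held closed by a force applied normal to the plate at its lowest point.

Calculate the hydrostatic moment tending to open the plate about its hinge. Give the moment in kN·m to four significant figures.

γ = ρg = 1025 × 9.81 / 1000 = 10.05525 kN/m³.
The centroid lies 3.4/2 = 1.7 m below the top edge, so the centroid depth is h_c = 5.02 + 1.7 = 6.72 m.
A = 2.6 × 3.4 = 8.84 m².
Resultant F = γ·h_c·A = 10.05525 × 6.72 × 8.84 = 597.33 kN.
I_c = b·h³/12 = 2.6 × 3.4³/12 = 8.51587 m⁴.
Centre of pressure: y_p = y_c + I_c/(y_c·A) = 6.72 + 8.51587/(6.72 × 8.84) = 6.72 + 0.143353 = 6.86335 m along the plane.
The resultant acts 1.7 + 0.143353 = 1.84335 m (along the plate) below the hinge at the top edge, so the moment about the hinge is M = F × 1.84335 = 597.33 × 1.84335 = 1101.09 kN·m.

M ≈ 1101 kN·m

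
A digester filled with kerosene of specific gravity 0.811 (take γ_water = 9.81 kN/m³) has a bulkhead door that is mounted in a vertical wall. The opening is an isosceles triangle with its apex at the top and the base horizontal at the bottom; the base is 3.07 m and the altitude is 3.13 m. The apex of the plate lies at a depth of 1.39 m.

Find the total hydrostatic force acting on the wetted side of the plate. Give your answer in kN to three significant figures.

γ = 0.811 × 9.81 = 7.95591 kN/m³.
With the apex up, the centroid sits 2h/3 = 2 × 3.13/3 = 2.08667 m below the apex, so the centroid depth is h_c = 1.39 + 2.08667 = 3.47667 m.
A = ½ × 3.07 × 3.13 = 4.80455 m².
Resultant F = γ·h_c·A = 7.95591 × 3.47667 × 4.80455 = 132.894 kN.

F ≈ 133 kN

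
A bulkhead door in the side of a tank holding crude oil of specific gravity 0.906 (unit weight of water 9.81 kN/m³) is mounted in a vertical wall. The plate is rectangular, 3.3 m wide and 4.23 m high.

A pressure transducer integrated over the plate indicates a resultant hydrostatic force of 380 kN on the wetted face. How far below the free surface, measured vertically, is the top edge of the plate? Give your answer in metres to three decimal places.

d_top ≈ 0.948 m

γ = 0.906 × 9.81 = 8.88786 kN/m³.
A = 3.3 × 4.23 = 13.959 m².
From F = γ·h_c·A, the centroid depth is h_c = 380/(8.88786 × 13.959) = 3.06289 m.
The centroid lies 4.23/2 = 2.115 m below the top edge, so the top edge sits at h_top = 3.06289 − 2.115 = 0.94789 m below the surface.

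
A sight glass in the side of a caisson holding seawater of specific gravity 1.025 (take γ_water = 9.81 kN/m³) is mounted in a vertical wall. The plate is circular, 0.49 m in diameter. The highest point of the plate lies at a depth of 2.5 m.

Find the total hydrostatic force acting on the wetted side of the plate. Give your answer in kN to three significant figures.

F ≈ 5.20 kN

γ = 1.025 × 9.81 = 10.05525 kN/m³.
The centroid is at the centre, 0.245 m below the top of the plate, so the centroid depth is h_c = 2.5 + 0.245 = 2.745 m.
A = π(0.245)² = 0.188574 m².
Resultant F = γ·h_c·A = 10.05525 × 2.745 × 0.188574 = 5.20496 kN.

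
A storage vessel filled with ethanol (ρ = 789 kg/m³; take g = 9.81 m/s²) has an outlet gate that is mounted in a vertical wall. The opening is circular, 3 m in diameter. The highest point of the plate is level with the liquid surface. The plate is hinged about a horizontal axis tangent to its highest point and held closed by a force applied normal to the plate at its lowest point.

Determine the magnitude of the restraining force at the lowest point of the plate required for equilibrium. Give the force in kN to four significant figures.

γ = ρg = 789 × 9.81 / 1000 = 7.74009 kN/m³.
The centroid is at the centre, 1.5 m below the top of the plate, so the centroid depth is h_c = 1.5 m.
A = π(1.5)² = 7.06858 m².
Resultant F = γ·h_c·A = 7.74009 × 1.5 × 7.06858 = 82.0672 kN.
I_c = πr⁴/4 = π × 1.5⁴/4 = 3.97608 m⁴.
Centre of pressure: y_p = y_c + I_c/(y_c·A) = 1.5 + 3.97608/(1.5 × 7.06858) = 1.5 + 0.375 = 1.875 m along the plane.
The resultant acts 1.5 + 0.375 = 1.875 m (along the plate) below the hinge at the top edge, so the moment about the hinge is M = F × 1.875 = 82.0672 × 1.875 = 153.876 kN·m.
A normal force at the bottom, 3 m from the hinge, must supply this moment: P = 153.876/3 = 51.292 kN.

P ≈ 51.29 kN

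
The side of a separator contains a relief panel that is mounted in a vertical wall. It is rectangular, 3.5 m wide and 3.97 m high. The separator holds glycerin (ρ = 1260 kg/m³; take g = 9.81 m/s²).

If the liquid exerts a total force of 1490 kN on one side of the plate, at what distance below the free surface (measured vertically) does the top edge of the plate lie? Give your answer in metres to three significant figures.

γ = ρg = 1260 × 9.81 / 1000 = 12.3606 kN/m³.
A = 3.5 × 3.97 = 13.895 m².
From F = γ·h_c·A, the centroid depth is h_c = 1490/(12.3606 × 13.895) = 8.67537 m.
The centroid lies 3.97/2 = 1.985 m below the top edge, so the top edge sits at h_top = 8.67537 − 1.985 = 6.69037 m below the surface.

d_top ≈ 6.69 m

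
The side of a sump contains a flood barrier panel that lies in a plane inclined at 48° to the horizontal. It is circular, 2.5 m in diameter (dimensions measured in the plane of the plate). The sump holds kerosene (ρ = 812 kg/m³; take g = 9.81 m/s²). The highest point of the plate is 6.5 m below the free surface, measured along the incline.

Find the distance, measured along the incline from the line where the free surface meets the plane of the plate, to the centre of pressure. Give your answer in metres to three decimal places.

y_p = 7.800 m

γ = ρg = 812 × 9.81 / 1000 = 7.96572 kN/m³.
Let θ = 48° be the plate's angle to the horizontal; measure y along the incline from where the plane meets the free surface. Vertical depth h = y·sinθ with sinθ = 0.743145.
The centroid is at the centre, 1.25 m below the top of the plate, so y_c = 6.5 + 1.25 = 7.75 m and h_c = 7.75 × 0.743145 = 5.75937 m.
A = π(1.25)² = 4.90874 m².
Resultant F = γ·h_c·A = 7.96572 × 5.75937 × 4.90874 = 225.201 kN.
I_c = πr⁴/4 = π × 1.25⁴/4 = 1.91748 m⁴.
Centre of pressure: y_p = y_c + I_c/(y_c·A) = 7.75 + 1.91748/(7.75 × 4.90874) = 7.75 + 0.0504033 = 7.8004 m along the plane.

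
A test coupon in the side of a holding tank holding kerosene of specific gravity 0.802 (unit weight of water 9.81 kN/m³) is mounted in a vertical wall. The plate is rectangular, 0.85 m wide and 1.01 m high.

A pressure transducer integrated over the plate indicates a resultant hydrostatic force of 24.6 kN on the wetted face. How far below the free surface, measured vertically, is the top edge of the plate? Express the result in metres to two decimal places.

γ = 0.802 × 9.81 = 7.86762 kN/m³.
A = 0.85 × 1.01 = 0.8585 m².
From F = γ·h_c·A, the centroid depth is h_c = 24.6/(7.86762 × 0.8585) = 3.6421 m.
The centroid lies 1.01/2 = 0.505 m below the top edge, so the top edge sits at h_top = 3.6421 − 0.505 = 3.1371 m below the surface.

d_top ≈ 3.14 m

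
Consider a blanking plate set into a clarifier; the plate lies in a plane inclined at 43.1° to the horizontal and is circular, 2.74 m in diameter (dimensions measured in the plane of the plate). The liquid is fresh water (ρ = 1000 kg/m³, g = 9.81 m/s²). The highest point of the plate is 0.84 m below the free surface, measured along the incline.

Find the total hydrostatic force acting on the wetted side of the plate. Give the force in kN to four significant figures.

γ = ρg = 1000 × 9.81 = 9810 N/m³ = 9.81 kN/m³.
Let θ = 43.1° be the plate's angle to the horizontal; measure y along the incline from where the plane meets the free surface. Vertical depth h = y·sinθ with sinθ = 0.683274.
The centroid is at the centre, 1.37 m below the top of the plate, so y_c = 0.84 + 1.37 = 2.21 m and h_c = 2.21 × 0.683274 = 1.51004 m.
A = π(1.37)² = 5.89646 m².
Resultant F = γ·h_c·A = 9.81 × 1.51004 × 5.89646 = 87.3472 kN.

F ≈ 87.35 kN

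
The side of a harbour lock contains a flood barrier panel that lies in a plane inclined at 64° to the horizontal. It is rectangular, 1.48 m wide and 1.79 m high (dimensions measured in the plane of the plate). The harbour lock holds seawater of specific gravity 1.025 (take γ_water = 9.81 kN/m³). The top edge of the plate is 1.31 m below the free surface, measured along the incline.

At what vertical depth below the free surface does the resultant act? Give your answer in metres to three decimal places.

γ = 1.025 × 9.81 = 10.05525 kN/m³.
Let θ = 64° be the plate's angle to the horizontal; measure y along the incline from where the plane meets the free surface. Vertical depth h = y·sinθ with sinθ = 0.898794.
The centroid lies 1.79/2 = 0.895 m below the top edge, so y_c = 1.31 + 0.895 = 2.205 m and h_c = 2.205 × 0.898794 = 1.98184 m.
A = 1.48 × 1.79 = 2.6492 m².
Resultant F = γ·h_c·A = 10.05525 × 1.98184 × 2.6492 = 52.793 kN.
I_c = b·h³/12 = 1.48 × 1.79³/12 = 0.707358 m⁴.
Centre of pressure: y_p = y_c + I_c/(y_c·A) = 2.205 + 0.707358/(2.205 × 2.6492) = 2.205 + 0.121092 = 2.32609 m along the plane.
Vertically, h_p = y_p·sinθ = 2.32609 × 0.898794 = 2.09068 m.

h_p = 2.091 m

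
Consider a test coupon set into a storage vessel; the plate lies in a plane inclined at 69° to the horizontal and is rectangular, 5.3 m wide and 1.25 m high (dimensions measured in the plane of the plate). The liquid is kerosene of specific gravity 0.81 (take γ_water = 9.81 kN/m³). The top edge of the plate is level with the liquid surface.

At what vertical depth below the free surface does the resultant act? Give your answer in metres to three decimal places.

γ = 0.81 × 9.81 = 7.9461 kN/m³.
Let θ = 69° be the plate's angle to the horizontal; measure y along the incline from where the plane meets the free surface. Vertical depth h = y·sinθ with sinθ = 0.933580.
The centroid lies 1.25/2 = 0.625 m below the top edge, so y_c = 0.625 m and h_c = 0.625 × 0.933580 = 0.583487 m.
A = 5.3 × 1.25 = 6.625 m².
Resultant F = γ·h_c·A = 7.9461 × 0.583487 × 6.625 = 30.7165 kN.
I_c = b·h³/12 = 5.3 × 1.25³/12 = 0.86263 m⁴.
Centre of pressure: y_p = y_c + I_c/(y_c·A) = 0.625 + 0.86263/(0.625 × 6.625) = 0.625 + 0.208333 = 0.833333 m along the plane.
Vertically, h_p = y_p·sinθ = 0.833333 × 0.933580 = 0.777983 m.

h_p = 0.778 m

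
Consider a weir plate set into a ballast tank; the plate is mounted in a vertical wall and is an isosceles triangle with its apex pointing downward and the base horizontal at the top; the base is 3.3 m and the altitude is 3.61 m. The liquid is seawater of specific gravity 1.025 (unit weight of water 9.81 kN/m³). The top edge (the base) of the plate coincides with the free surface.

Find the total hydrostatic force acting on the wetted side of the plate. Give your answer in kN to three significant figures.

F ≈ 72.1 kN

γ = 1.025 × 9.81 = 10.05525 kN/m³.
With the apex down, the centroid sits h/3 = 3.61/3 = 1.20333 m below the base (the top edge), so the centroid depth is h_c = 1.20333 m.
A = ½ × 3.3 × 3.61 = 5.9565 m².
Resultant F = γ·h_c·A = 10.05525 × 1.20333 × 5.9565 = 72.0724 kN.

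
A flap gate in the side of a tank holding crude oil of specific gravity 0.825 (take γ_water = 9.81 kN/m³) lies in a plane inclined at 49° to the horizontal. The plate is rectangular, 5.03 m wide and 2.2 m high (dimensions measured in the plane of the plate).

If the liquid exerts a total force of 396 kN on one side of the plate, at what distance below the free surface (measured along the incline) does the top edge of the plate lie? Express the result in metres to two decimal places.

γ = 0.825 × 9.81 = 8.09325 kN/m³.
A = 5.03 × 2.2 = 11.066 m².
From F = γ·h_c·A, the centroid depth is h_c = 396/(8.09325 × 11.066) = 4.42162 m.
Let θ = 49° be the plate's angle to the horizontal; measure y along the incline from where the plane meets the free surface. Vertical depth h = y·sinθ with sinθ = 0.754710.
Along the incline, y_c = h_c/sinθ = 4.42162/0.754710 = 5.8587 m.
The centroid lies 2.2/2 = 1.1 m below the top edge, so the top edge sits at y_top = 5.8587 − 1.1 = 4.7587 m along the incline.

y_top ≈ 4.76 m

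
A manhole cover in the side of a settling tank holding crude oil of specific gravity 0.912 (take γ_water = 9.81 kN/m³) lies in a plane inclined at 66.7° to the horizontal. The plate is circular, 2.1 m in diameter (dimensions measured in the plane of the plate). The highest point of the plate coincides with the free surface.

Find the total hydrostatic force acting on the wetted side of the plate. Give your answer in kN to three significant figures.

γ = 0.912 × 9.81 = 8.94672 kN/m³.
Let θ = 66.7° be the plate's angle to the horizontal; measure y along the incline from where the plane meets the free surface. Vertical depth h = y·sinθ with sinθ = 0.918446.
The centroid is at the centre, 1.05 m below the top of the plate, so y_c = 1.05 m and h_c = 1.05 × 0.918446 = 0.964368 m.
A = π(1.05)² = 3.46361 m².
Resultant F = γ·h_c·A = 8.94672 × 0.964368 × 3.46361 = 29.8838 kN.

F ≈ 29.9 kN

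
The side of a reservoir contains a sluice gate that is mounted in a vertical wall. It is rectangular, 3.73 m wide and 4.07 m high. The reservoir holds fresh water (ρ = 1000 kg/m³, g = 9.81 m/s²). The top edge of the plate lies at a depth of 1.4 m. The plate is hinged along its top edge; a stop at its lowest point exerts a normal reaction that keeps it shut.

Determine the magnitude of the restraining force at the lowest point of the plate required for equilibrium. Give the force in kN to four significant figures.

P ≈ 306.3 kN

γ = ρg = 1000 × 9.81 = 9810 N/m³ = 9.81 kN/m³.
The centroid lies 4.07/2 = 2.035 m below the top edge, so the centroid depth is h_c = 1.4 + 2.035 = 3.435 m.
A = 3.73 × 4.07 = 15.1811 m².
Resultant F = γ·h_c·A = 9.81 × 3.435 × 15.1811 = 511.563 kN.
I_c = b·h³/12 = 3.73 × 4.07³/12 = 20.9561 m⁴.
Centre of pressure: y_p = y_c + I_c/(y_c·A) = 3.435 + 20.9561/(3.435 × 15.1811) = 3.435 + 0.401865 = 3.83686 m along the plane.
The resultant acts 2.035 + 0.401865 = 2.43687 m (along the plate) below the hinge at the top edge, so the moment about the hinge is M = F × 2.43687 = 511.563 × 2.43687 = 1246.61 kN·m.
A normal force at the bottom, 4.07 m from the hinge, must supply this moment: P = 1246.61/4.07 = 306.292 kN.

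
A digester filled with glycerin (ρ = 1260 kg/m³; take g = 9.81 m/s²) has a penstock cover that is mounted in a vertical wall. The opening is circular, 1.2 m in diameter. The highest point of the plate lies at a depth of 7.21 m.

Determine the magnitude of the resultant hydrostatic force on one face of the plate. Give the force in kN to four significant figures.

γ = ρg = 1260 × 9.81 / 1000 = 12.3606 kN/m³.
The centroid is at the centre, 0.6 m below the top of the plate, so the centroid depth is h_c = 7.21 + 0.6 = 7.81 m.
A = π(0.6)² = 1.13097 m².
Resultant F = γ·h_c·A = 12.3606 × 7.81 × 1.13097 = 109.18 kN.

F ≈ 109.2 kN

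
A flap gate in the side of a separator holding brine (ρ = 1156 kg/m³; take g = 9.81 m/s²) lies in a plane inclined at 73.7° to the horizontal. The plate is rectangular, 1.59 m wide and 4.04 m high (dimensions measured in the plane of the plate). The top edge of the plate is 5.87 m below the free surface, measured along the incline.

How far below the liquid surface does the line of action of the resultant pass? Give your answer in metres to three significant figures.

γ = ρg = 1156 × 9.81 / 1000 = 11.34036 kN/m³.
Let θ = 73.7° be the plate's angle to the horizontal; measure y along the incline from where the plane meets the free surface. Vertical depth h = y·sinθ with sinθ = 0.959805.
The centroid lies 4.04/2 = 2.02 m below the top edge, so y_c = 5.87 + 2.02 = 7.89 m and h_c = 7.89 × 0.959805 = 7.57286 m.
A = 1.59 × 4.04 = 6.4236 m².
Resultant F = γ·h_c·A = 11.34036 × 7.57286 × 6.4236 = 551.652 kN.
I_c = b·h³/12 = 1.59 × 4.04³/12 = 8.73695 m⁴.
Centre of pressure: y_p = y_c + I_c/(y_c·A) = 7.89 + 8.73695/(7.89 × 6.4236) = 7.89 + 0.172387 = 8.06239 m along the plane.
Vertically, h_p = y_p·sinθ = 8.06239 × 0.959805 = 7.73832 m.

h_p = 7.74 m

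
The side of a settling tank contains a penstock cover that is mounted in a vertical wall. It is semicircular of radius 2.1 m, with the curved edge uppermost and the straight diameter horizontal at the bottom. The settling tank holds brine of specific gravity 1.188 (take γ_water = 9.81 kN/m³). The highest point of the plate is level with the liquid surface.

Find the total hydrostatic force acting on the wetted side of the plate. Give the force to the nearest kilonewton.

F ≈ 98 kN

γ = 1.188 × 9.81 = 11.65428 kN/m³.
The centroid lies 4r/(3π) = 0.891268 m above the diameter, so r − 4r/(3π) = 2.1 − 0.891268 = 1.20873 m below the topmost point, so the centroid depth is h_c = 1.20873 m.
A = πr²/2 = π × 2.1²/2 = 6.92721 m².
Resultant F = γ·h_c·A = 11.65428 × 1.20873 × 6.92721 = 97.5828 kN.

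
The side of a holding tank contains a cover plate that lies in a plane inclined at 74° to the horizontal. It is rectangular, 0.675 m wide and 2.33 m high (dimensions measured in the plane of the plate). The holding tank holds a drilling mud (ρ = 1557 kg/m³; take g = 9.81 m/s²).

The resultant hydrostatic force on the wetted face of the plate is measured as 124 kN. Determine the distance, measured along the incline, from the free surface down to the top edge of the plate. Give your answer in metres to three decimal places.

y_top ≈ 4.205 m

γ = ρg = 1557 × 9.81 / 1000 = 15.27417 kN/m³.
A = 0.675 × 2.33 = 1.57275 m².
From F = γ·h_c·A, the centroid depth is h_c = 124/(15.27417 × 1.57275) = 5.16184 m.
Let θ = 74° be the plate's angle to the horizontal; measure y along the incline from where the plane meets the free surface. Vertical depth h = y·sinθ with sinθ = 0.961262.
Along the incline, y_c = h_c/sinθ = 5.16184/0.961262 = 5.36986 m.
The centroid lies 2.33/2 = 1.165 m below the top edge, so the top edge sits at y_top = 5.36986 − 1.165 = 4.20486 m along the incline.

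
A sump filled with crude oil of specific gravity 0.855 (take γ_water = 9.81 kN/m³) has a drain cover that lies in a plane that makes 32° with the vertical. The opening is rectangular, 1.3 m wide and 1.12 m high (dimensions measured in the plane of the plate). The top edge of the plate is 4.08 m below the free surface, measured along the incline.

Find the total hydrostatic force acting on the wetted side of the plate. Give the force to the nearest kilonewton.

γ = 0.855 × 9.81 = 8.38755 kN/m³.
The plate makes 32° with the vertical, i.e. θ = 90° − 32° = 58° to the horizontal. Measuring y along the incline from the free-surface line, vertical depth h = y·sinθ with sinθ = 0.848048.
The centroid lies 1.12/2 = 0.56 m below the top edge, so y_c = 4.08 + 0.56 = 4.64 m and h_c = 4.64 × 0.848048 = 3.93494 m.
A = 1.3 × 1.12 = 1.456 m².
Resultant F = γ·h_c·A = 8.38755 × 3.93494 × 1.456 = 48.0546 kN.

F ≈ 48 kN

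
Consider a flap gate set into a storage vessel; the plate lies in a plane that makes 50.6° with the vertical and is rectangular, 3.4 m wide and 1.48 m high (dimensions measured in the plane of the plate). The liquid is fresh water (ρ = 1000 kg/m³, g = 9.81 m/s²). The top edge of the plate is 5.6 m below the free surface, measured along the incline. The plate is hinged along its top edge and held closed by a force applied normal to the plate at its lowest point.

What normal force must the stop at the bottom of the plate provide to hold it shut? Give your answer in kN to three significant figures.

P ≈ 103 kN

γ = ρg = 1000 × 9.81 = 9810 N/m³ = 9.81 kN/m³.
The plate makes 50.6° with the vertical, i.e. θ = 90° − 50.6° = 39.4° to the horizontal. Measuring y along the incline from the free-surface line, vertical depth h = y·sinθ with sinθ = 0.634731.
The centroid lies 1.48/2 = 0.74 m below the top edge, so y_c = 5.6 + 0.74 = 6.34 m and h_c = 6.34 × 0.634731 = 4.02419 m.
A = 3.4 × 1.48 = 5.032 m².
Resultant F = γ·h_c·A = 9.81 × 4.02419 × 5.032 = 198.65 kN.
I_c = b·h³/12 = 3.4 × 1.48³/12 = 0.918508 m⁴.
Centre of pressure: y_p = y_c + I_c/(y_c·A) = 6.34 + 0.918508/(6.34 × 5.032) = 6.34 + 0.0287908 = 6.36879 m along the plane.
The resultant acts 0.74 + 0.0287908 = 0.768791 m (along the plate) below the hinge at the top edge, so the moment about the hinge is M = F × 0.768791 = 198.65 × 0.768791 = 152.72 kN·m.
A normal force at the bottom, 1.48 m from the hinge, must supply this moment: P = 152.72/1.48 = 103.189 kN.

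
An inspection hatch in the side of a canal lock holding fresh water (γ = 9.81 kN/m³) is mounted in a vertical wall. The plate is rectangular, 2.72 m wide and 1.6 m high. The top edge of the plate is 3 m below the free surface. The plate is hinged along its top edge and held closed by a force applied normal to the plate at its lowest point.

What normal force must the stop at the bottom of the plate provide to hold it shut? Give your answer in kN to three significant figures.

P ≈ 86.8 kN

γ = 9.81 kN/m³.
The centroid lies 1.6/2 = 0.8 m below the top edge, so the centroid depth is h_c = 3 + 0.8 = 3.8 m.
A = 2.72 × 1.6 = 4.352 m².
Resultant F = γ·h_c·A = 9.81 × 3.8 × 4.352 = 162.234 kN.
I_c = b·h³/12 = 2.72 × 1.6³/12 = 0.928427 m⁴.
Centre of pressure: y_p = y_c + I_c/(y_c·A) = 3.8 + 0.928427/(3.8 × 4.352) = 3.8 + 0.0561404 = 3.85614 m along the plane.
The resultant acts 0.8 + 0.0561404 = 0.85614 m (along the plate) below the hinge at the top edge, so the moment about the hinge is M = F × 0.85614 = 162.234 × 0.85614 = 138.895 kN·m.
A normal force at the bottom, 1.6 m from the hinge, must supply this moment: P = 138.895/1.6 = 86.8094 kN.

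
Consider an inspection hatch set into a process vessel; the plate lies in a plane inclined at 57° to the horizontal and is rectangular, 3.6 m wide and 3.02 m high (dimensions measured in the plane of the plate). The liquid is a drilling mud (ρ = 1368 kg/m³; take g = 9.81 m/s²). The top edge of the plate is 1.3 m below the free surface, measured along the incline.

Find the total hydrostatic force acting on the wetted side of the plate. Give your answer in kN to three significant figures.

γ = ρg = 1368 × 9.81 / 1000 = 13.42008 kN/m³.
Let θ = 57° be the plate's angle to the horizontal; measure y along the incline from where the plane meets the free surface. Vertical depth h = y·sinθ with sinθ = 0.838671.
The centroid lies 3.02/2 = 1.51 m below the top edge, so y_c = 1.3 + 1.51 = 2.81 m and h_c = 2.81 × 0.838671 = 2.35667 m.
A = 3.6 × 3.02 = 10.872 m².
Resultant F = γ·h_c·A = 13.42008 × 2.35667 × 10.872 = 343.845 kN.

F ≈ 344 kN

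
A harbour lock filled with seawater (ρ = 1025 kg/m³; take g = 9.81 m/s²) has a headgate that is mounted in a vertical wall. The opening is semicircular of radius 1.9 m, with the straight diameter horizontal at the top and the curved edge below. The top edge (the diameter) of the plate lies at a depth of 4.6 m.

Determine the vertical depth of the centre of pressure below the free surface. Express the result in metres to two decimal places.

h_p = 5.45 m

γ = ρg = 1025 × 9.81 / 1000 = 10.05525 kN/m³.
The centroid of a semicircle lies 4r/(3π) = 0.806385 m from the diameter, here below the top edge, so the centroid depth is h_c = 4.6 + 0.806385 = 5.40638 m.
A = πr²/2 = π × 1.9²/2 = 5.67057 m².
Resultant F = γ·h_c·A = 10.05525 × 5.40638 × 5.67057 = 308.266 kN.
I_c = (π/8 − 8/(9π))·r⁴ = 0.109757 × 1.9⁴ = 1.43036 m⁴.
Centre of pressure: y_p = y_c + I_c/(y_c·A) = 5.40638 + 1.43036/(5.40638 × 5.67057) = 5.40638 + 0.0466565 = 5.45304 m along the plane.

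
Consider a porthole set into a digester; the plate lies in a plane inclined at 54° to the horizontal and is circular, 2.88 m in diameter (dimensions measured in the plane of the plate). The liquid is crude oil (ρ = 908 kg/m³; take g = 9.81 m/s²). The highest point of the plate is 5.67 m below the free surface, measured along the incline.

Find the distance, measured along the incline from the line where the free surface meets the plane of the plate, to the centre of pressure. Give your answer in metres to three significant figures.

γ = ρg = 908 × 9.81 / 1000 = 8.90748 kN/m³.
Let θ = 54° be the plate's angle to the horizontal; measure y along the incline from where the plane meets the free surface. Vertical depth h = y·sinθ with sinθ = 0.809017.
The centroid is at the centre, 1.44 m below the top of the plate, so y_c = 5.67 + 1.44 = 7.11 m and h_c = 7.11 × 0.809017 = 5.75211 m.
A = π(1.44)² = 6.51441 m².
Resultant F = γ·h_c·A = 8.90748 × 5.75211 × 6.51441 = 333.778 kN.
I_c = πr⁴/4 = π × 1.44⁴/4 = 3.37707 m⁴.
Centre of pressure: y_p = y_c + I_c/(y_c·A) = 7.11 + 3.37707/(7.11 × 6.51441) = 7.11 + 0.0729114 = 7.18291 m along the plane.

y_p = 7.18 m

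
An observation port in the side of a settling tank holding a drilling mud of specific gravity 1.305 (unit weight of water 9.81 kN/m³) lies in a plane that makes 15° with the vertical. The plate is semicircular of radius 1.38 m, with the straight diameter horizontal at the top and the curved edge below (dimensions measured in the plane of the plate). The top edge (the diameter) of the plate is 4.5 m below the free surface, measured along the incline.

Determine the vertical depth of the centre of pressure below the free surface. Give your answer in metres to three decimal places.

γ = 1.305 × 9.81 = 12.80205 kN/m³.
The plate makes 15° with the vertical, i.e. θ = 90° − 15° = 75° to the horizontal. Measuring y along the incline from the free-surface line, vertical depth h = y·sinθ with sinθ = 0.965926.
The centroid of a semicircle lies 4r/(3π) = 0.58569 m from the diameter, here below the top edge, so y_c = 4.5 + 0.58569 = 5.08569 m and h_c = 5.08569 × 0.965926 = 4.9124 m.
A = πr²/2 = π × 1.38²/2 = 2.99142 m².
Resultant F = γ·h_c·A = 12.80205 × 4.9124 × 2.99142 = 188.127 kN.
I_c = (π/8 − 8/(9π))·r⁴ = 0.109757 × 1.38⁴ = 0.39806 m⁴.
Centre of pressure: y_p = y_c + I_c/(y_c·A) = 5.08569 + 0.39806/(5.08569 × 2.99142) = 5.08569 + 0.026165 = 5.11185 m along the plane.
Vertically, h_p = y_p·sinθ = 5.11185 × 0.965926 = 4.93767 m.

h_p = 4.938 m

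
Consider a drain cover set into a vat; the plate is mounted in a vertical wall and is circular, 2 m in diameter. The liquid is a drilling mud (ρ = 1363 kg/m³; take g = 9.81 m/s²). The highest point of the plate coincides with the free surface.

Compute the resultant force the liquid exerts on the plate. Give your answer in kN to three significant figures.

F ≈ 42.0 kN

γ = ρg = 1363 × 9.81 / 1000 = 13.37103 kN/m³.
The centroid is at the centre, 1 m below the top of the plate, so the centroid depth is h_c = 1 m.
A = π(1)² = 3.14159 m².
Resultant F = γ·h_c·A = 13.37103 × 1 × 3.14159 = 42.0063 kN.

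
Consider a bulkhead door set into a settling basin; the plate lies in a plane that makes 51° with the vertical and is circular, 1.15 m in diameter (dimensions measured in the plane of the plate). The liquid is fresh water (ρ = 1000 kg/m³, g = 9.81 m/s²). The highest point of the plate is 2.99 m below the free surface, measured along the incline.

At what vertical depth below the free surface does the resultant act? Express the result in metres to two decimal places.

γ = ρg = 1000 × 9.81 = 9810 N/m³ = 9.81 kN/m³.
The plate makes 51° with the vertical, i.e. θ = 90° − 51° = 39° to the horizontal. Measuring y along the incline from the free-surface line, vertical depth h = y·sinθ with sinθ = 0.629320.
The centroid is at the centre, 0.575 m below the top of the plate, so y_c = 2.99 + 0.575 = 3.565 m and h_c = 3.565 × 0.629320 = 2.24353 m.
A = π(0.575)² = 1.03869 m².
Resultant F = γ·h_c·A = 9.81 × 2.24353 × 1.03869 = 22.8606 kN.
I_c = πr⁴/4 = π × 0.575⁴/4 = 0.0858541 m⁴.
Centre of pressure: y_p = y_c + I_c/(y_c·A) = 3.565 + 0.0858541/(3.565 × 1.03869) = 3.565 + 0.0231855 = 3.58819 m along the plane.
Vertically, h_p = y_p·sinθ = 3.58819 × 0.629320 = 2.25812 m.

h_p = 2.26 m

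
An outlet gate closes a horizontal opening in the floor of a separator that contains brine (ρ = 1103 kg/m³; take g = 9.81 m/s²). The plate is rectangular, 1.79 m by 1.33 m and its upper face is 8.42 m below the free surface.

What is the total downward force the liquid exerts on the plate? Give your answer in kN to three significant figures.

F ≈ 217 kN

γ = ρg = 1103 × 9.81 / 1000 = 10.82043 kN/m³.
The plate is horizontal, so pressure is uniform at p = γ·h = 10.82043 × 8.42 = 91.108 kN/m².
A = 1.79 × 1.33 = 2.3807 m².
F = p·A = 91.108 × 2.3807 = 216.901 kN.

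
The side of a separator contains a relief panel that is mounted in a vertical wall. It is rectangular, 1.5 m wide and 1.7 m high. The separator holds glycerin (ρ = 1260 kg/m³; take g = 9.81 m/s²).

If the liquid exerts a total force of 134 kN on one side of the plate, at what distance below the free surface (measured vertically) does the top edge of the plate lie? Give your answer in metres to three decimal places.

γ = ρg = 1260 × 9.81 / 1000 = 12.3606 kN/m³.
A = 1.5 × 1.7 = 2.55 m².
From F = γ·h_c·A, the centroid depth is h_c = 134/(12.3606 × 2.55) = 4.25133 m.
The centroid lies 1.7/2 = 0.85 m below the top edge, so the top edge sits at h_top = 4.25133 − 0.85 = 3.40133 m below the surface.

d_top ≈ 3.401 m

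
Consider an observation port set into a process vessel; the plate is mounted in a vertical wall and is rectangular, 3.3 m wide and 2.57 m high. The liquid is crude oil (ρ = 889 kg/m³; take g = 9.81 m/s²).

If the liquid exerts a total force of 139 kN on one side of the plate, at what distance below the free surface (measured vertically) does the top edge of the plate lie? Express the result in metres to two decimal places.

γ = ρg = 889 × 9.81 / 1000 = 8.72109 kN/m³.
A = 3.3 × 2.57 = 8.481 m².
From F = γ·h_c·A, the centroid depth is h_c = 139/(8.72109 × 8.481) = 1.8793 m.
The centroid lies 2.57/2 = 1.285 m below the top edge, so the top edge sits at h_top = 1.8793 − 1.285 = 0.5943 m below the surface.

d_top ≈ 0.59 m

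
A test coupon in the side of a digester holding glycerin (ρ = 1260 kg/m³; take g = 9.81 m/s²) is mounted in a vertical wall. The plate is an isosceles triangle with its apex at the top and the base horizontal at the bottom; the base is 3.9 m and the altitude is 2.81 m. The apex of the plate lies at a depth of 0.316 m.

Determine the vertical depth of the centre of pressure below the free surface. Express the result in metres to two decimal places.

γ = ρg = 1260 × 9.81 / 1000 = 12.3606 kN/m³.
With the apex up, the centroid sits 2h/3 = 2 × 2.81/3 = 1.87333 m below the apex, so the centroid depth is h_c = 0.316 + 1.87333 = 2.18933 m.
A = ½ × 3.9 × 2.81 = 5.4795 m².
Resultant F = γ·h_c·A = 12.3606 × 2.18933 × 5.4795 = 148.283 kN.
I_c = b·h³/36 = 3.9 × 2.81³/36 = 2.4037 m⁴.
Centre of pressure: y_p = y_c + I_c/(y_c·A) = 2.18933 + 2.4037/(2.18933 × 5.4795) = 2.18933 + 0.200368 = 2.3897 m along the plane.

h_p = 2.39 m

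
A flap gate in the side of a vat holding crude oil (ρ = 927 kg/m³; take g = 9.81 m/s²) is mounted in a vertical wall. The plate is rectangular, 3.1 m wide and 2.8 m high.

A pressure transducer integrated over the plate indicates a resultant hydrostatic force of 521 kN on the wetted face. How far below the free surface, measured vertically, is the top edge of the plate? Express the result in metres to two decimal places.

γ = ρg = 927 × 9.81 / 1000 = 9.09387 kN/m³.
A = 3.1 × 2.8 = 8.68 m².
From F = γ·h_c·A, the centroid depth is h_c = 521/(9.09387 × 8.68) = 6.60038 m.
The centroid lies 2.8/2 = 1.4 m below the top edge, so the top edge sits at h_top = 6.60038 − 1.4 = 5.20038 m below the surface.

d_top ≈ 5.20 m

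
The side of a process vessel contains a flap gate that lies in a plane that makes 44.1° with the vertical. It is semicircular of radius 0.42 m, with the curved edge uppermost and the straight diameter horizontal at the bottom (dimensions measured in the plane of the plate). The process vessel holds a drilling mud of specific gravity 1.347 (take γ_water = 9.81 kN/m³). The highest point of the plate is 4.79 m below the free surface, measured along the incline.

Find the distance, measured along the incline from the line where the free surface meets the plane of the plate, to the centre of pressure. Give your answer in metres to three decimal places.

γ = 1.347 × 9.81 = 13.21407 kN/m³.
The plate makes 44.1° with the vertical, i.e. θ = 90° − 44.1° = 45.9° to the horizontal. Measuring y along the incline from the free-surface line, vertical depth h = y·sinθ with sinθ = 0.718126.
The centroid lies 4r/(3π) = 0.178254 m above the diameter, so r − 4r/(3π) = 0.42 − 0.178254 = 0.241746 m below the topmost point, so y_c = 4.79 + 0.241746 = 5.03175 m and h_c = 5.03175 × 0.718126 = 3.61343 m.
A = πr²/2 = π × 0.42²/2 = 0.277088 m².
Resultant F = γ·h_c·A = 13.21407 × 3.61343 × 0.277088 = 13.2304 kN.
I_c = (π/8 − 8/(9π))·r⁴ = 0.109757 × 0.42⁴ = 0.0034153 m⁴.
Centre of pressure: y_p = y_c + I_c/(y_c·A) = 5.03175 + 0.0034153/(5.03175 × 0.277088) = 5.03175 + 0.00244958 = 5.0342 m along the plane.

y_p = 5.034 m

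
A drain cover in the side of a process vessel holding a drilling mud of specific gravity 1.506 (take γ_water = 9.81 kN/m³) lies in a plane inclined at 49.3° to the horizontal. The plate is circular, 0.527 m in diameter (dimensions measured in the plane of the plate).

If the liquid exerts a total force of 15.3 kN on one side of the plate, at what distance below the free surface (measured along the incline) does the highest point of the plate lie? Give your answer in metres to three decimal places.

y_top ≈ 5.999 m

γ = 1.506 × 9.81 = 14.77386 kN/m³.
A = π(0.2635)² = 0.218128 m².
From F = γ·h_c·A, the centroid depth is h_c = 15.3/(14.77386 × 0.218128) = 4.74773 m.
Let θ = 49.3° be the plate's angle to the horizontal; measure y along the incline from where the plane meets the free surface. Vertical depth h = y·sinθ with sinθ = 0.758134.
Along the incline, y_c = h_c/sinθ = 4.74773/0.758134 = 6.26239 m.
The centroid is at the centre, 0.2635 m below the top of the plate, so the highest point sits at y_top = 6.26239 − 0.2635 = 5.99889 m along the incline.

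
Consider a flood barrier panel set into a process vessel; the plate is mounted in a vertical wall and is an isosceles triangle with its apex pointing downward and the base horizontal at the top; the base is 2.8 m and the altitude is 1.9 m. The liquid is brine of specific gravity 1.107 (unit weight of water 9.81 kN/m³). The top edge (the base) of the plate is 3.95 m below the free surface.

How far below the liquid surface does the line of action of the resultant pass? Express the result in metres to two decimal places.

h_p = 4.63 m

γ = 1.107 × 9.81 = 10.85967 kN/m³.
With the apex down, the centroid sits h/3 = 1.9/3 = 0.633333 m below the base (the top edge), so the centroid depth is h_c = 3.95 + 0.633333 = 4.58333 m.
A = ½ × 2.8 × 1.9 = 2.66 m².
Resultant F = γ·h_c·A = 10.85967 × 4.58333 × 2.66 = 132.397 kN.
I_c = b·h³/36 = 2.8 × 1.9³/36 = 0.533478 m⁴.
Centre of pressure: y_p = y_c + I_c/(y_c·A) = 4.58333 + 0.533478/(4.58333 × 2.66) = 4.58333 + 0.0437576 = 4.62709 m along the plane.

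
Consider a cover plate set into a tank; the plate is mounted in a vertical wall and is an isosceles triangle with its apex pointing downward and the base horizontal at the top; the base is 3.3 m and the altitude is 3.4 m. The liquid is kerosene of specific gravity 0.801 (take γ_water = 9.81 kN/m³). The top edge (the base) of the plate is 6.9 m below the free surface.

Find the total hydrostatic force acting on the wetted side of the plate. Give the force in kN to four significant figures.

F ≈ 354.1 kN

γ = 0.801 × 9.81 = 7.85781 kN/m³.
With the apex down, the centroid sits h/3 = 3.4/3 = 1.13333 m below the base (the top edge), so the centroid depth is h_c = 6.9 + 1.13333 = 8.03333 m.
A = ½ × 3.3 × 3.4 = 5.61 m².
Resultant F = γ·h_c·A = 7.85781 × 8.03333 × 5.61 = 354.128 kN.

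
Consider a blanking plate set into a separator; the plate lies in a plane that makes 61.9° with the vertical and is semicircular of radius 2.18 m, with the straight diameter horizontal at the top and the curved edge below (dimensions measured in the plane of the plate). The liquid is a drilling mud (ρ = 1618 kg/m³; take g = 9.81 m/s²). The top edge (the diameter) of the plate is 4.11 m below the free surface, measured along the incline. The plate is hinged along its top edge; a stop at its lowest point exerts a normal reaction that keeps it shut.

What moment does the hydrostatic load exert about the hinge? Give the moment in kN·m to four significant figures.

γ = ρg = 1618 × 9.81 / 1000 = 15.87258 kN/m³.
The plate makes 61.9° with the vertical, i.e. θ = 90° − 61.9° = 28.1° to the horizontal. Measuring y along the incline from the free-surface line, vertical depth h = y·sinθ with sinθ = 0.471012.
The centroid of a semicircle lies 4r/(3π) = 0.925221 m from the diameter, here below the top edge, so y_c = 4.11 + 0.925221 = 5.03522 m and h_c = 5.03522 × 0.471012 = 2.37165 m.
A = πr²/2 = π × 2.18²/2 = 7.46505 m².
Resultant F = γ·h_c·A = 15.87258 × 2.37165 × 7.46505 = 281.016 kN.
I_c = (π/8 − 8/(9π))·r⁴ = 0.109757 × 2.18⁴ = 2.4789 m⁴.
Centre of pressure: y_p = y_c + I_c/(y_c·A) = 5.03522 + 2.4789/(5.03522 × 7.46505) = 5.03522 + 0.0659489 = 5.10117 m along the plane.
The resultant acts 0.925221 + 0.0659489 = 0.99117 m (along the plate) below the hinge at the top edge, so the moment about the hinge is M = F × 0.99117 = 281.016 × 0.99117 = 278.535 kN·m.

M ≈ 278.5 kN·m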